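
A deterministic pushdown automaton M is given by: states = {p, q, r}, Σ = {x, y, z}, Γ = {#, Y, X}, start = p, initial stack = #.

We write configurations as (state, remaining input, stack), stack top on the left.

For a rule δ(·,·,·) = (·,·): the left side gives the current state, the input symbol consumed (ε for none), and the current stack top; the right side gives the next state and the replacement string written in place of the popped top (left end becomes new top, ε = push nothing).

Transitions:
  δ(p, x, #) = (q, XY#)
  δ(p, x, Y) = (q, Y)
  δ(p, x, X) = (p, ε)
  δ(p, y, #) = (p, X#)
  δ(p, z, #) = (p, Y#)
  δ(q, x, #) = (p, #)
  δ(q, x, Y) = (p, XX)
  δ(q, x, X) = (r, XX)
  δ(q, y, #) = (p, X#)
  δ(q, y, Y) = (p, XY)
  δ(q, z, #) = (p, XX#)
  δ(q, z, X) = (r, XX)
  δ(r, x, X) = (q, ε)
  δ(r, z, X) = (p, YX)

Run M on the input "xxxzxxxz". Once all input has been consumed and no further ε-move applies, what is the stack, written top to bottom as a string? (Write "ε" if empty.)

(p, xxxzxxxz, #) ⊢ (q, xxzxxxz, XY#) ⊢ (r, xzxxxz, XXY#) ⊢ (q, zxxxz, XY#) ⊢ (r, xxxz, XXY#) ⊢ (q, xxz, XY#) ⊢ (r, xz, XXY#) ⊢ (q, z, XY#) ⊢ (r, ε, XXY#)
All input consumed in state r with stack XXY#.

XXY#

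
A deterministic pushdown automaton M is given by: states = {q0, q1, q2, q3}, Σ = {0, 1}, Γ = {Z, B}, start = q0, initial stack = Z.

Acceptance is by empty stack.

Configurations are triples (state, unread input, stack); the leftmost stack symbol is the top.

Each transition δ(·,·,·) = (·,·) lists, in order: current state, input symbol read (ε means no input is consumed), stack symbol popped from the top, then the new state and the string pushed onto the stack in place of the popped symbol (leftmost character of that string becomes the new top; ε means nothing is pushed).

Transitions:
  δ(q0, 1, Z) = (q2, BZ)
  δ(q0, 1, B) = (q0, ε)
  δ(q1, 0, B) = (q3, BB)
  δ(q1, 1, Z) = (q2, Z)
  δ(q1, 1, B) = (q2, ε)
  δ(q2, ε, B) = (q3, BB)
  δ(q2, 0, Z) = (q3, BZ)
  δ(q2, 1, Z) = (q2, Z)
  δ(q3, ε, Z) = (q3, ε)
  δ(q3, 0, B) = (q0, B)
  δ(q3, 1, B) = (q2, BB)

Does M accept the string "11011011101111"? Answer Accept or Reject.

Reject

(q0, 11011011101111, Z) ⊢ (q2, 1011011101111, BZ) ⊢ (q3, 1011011101111, BBZ) ⊢ (q2, 011011101111, BBBZ) ⊢ (q3, 011011101111, BBBBZ) ⊢ (q0, 11011101111, BBBBZ) ⊢ (q0, 1011101111, BBBZ) ⊢ (q0, 011101111, BBZ)
No transition applies at (q0, 011101111, BBZ); input not fully consumed.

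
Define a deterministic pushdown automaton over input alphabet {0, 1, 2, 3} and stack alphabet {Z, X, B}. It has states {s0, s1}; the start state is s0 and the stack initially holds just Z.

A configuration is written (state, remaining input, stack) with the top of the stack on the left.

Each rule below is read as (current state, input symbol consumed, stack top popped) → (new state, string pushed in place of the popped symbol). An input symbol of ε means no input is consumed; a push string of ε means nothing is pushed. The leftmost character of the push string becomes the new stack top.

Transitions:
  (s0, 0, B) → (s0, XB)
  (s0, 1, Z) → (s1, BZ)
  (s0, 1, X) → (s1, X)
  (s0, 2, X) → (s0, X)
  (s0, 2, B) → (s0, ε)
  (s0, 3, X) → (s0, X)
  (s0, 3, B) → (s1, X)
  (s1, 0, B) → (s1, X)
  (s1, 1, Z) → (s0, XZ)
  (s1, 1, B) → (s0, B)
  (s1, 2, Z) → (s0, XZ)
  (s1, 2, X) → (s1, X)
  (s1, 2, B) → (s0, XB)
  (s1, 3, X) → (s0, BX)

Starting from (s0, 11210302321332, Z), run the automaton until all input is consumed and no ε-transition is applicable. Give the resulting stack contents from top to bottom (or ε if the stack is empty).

XXBXZ

(s0, 11210302321332, Z) ⊢ (s1, 1210302321332, BZ) ⊢ (s0, 210302321332, BZ) ⊢ (s0, 10302321332, Z) ⊢ (s1, 0302321332, BZ) ⊢ (s1, 302321332, XZ) ⊢ (s0, 02321332, BXZ) ⊢ (s0, 2321332, XBXZ) ⊢ (s0, 321332, XBXZ) ⊢ (s0, 21332, XBXZ) ⊢ (s0, 1332, XBXZ) ⊢ (s1, 332, XBXZ) ⊢ (s0, 32, BXBXZ) ⊢ (s1, 2, XXBXZ) ⊢ (s1, ε, XXBXZ)
All input consumed in state s1 with stack XXBXZ.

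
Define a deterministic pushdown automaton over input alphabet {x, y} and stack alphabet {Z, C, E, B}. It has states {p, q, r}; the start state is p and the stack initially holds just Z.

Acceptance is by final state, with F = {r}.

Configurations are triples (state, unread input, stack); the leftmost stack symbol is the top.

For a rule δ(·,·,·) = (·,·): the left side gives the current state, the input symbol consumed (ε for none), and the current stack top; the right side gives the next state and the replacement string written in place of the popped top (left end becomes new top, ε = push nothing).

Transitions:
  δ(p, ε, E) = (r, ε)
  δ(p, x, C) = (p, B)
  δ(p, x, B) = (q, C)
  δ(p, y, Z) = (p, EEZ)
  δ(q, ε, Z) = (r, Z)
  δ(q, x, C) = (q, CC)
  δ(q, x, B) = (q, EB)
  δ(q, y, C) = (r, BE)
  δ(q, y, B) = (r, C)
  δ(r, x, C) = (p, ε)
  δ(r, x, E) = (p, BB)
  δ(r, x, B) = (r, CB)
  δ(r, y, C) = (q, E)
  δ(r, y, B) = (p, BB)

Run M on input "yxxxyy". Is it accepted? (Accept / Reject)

(p, yxxxyy, Z) ⊢ (p, xxxyy, EEZ) ⊢ (r, xxxyy, EZ) ⊢ (p, xxyy, BBZ) ⊢ (q, xyy, CBZ) ⊢ (q, yy, CCBZ) ⊢ (r, y, BECBZ) ⊢ (p, ε, BBECBZ)
All input consumed; state p ∉ F and no further ε-move applies.

Reject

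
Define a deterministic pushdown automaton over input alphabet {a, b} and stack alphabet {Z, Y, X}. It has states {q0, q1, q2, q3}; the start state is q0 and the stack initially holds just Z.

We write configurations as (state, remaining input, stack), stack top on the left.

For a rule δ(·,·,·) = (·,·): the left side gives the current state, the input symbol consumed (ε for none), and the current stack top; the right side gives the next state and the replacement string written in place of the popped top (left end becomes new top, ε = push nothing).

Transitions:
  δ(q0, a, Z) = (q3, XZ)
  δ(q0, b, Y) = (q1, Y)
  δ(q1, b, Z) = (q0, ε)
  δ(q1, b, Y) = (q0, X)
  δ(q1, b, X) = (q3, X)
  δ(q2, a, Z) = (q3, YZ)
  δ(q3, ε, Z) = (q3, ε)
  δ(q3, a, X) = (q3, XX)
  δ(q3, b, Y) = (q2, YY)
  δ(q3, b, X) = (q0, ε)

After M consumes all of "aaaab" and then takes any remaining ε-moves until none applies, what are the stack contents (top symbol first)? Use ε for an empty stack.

XXXZ

(q0, aaaab, Z)
  read a, top Z: go to q3, push XZ → (q3, aaab, XZ)
  read a, top X: go to q3, push XX → (q3, aab, XXZ)
  read a, top X: go to q3, push XX → (q3, ab, XXXZ)
  read a, top X: go to q3, push XX → (q3, b, XXXXZ)
  read b, top X: go to q0, push ε → (q0, ε, XXXZ)
All input consumed in state q0 with stack XXXZ.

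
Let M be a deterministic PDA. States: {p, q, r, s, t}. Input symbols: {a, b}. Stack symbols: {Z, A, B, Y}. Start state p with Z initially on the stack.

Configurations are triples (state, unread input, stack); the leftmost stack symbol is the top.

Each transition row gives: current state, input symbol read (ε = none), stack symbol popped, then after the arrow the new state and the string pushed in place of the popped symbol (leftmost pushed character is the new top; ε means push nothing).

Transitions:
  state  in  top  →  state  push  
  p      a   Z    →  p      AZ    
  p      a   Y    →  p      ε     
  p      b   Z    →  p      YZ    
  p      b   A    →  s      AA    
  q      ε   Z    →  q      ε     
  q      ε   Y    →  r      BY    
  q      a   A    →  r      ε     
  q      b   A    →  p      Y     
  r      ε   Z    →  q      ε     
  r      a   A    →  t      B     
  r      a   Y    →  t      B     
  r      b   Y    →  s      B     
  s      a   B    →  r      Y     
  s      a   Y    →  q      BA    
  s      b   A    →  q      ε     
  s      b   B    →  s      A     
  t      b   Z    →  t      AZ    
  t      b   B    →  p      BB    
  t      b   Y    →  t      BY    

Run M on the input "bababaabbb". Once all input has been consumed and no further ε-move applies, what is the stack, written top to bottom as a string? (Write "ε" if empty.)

(p, bababaabbb, Z)
  read b, top Z: go to p, push YZ → (p, ababaabbb, YZ)
  read a, top Y: go to p, push ε → (p, babaabbb, Z)
  read b, top Z: go to p, push YZ → (p, abaabbb, YZ)
  read a, top Y: go to p, push ε → (p, baabbb, Z)
  read b, top Z: go to p, push YZ → (p, aabbb, YZ)
  read a, top Y: go to p, push ε → (p, abbb, Z)
  read a, top Z: go to p, push AZ → (p, bbb, AZ)
  read b, top A: go to s, push AA → (s, bb, AAZ)
  read b, top A: go to q, push ε → (q, b, AZ)
  read b, top A: go to p, push Y → (p, ε, YZ)
All input consumed in state p with stack YZ.

YZ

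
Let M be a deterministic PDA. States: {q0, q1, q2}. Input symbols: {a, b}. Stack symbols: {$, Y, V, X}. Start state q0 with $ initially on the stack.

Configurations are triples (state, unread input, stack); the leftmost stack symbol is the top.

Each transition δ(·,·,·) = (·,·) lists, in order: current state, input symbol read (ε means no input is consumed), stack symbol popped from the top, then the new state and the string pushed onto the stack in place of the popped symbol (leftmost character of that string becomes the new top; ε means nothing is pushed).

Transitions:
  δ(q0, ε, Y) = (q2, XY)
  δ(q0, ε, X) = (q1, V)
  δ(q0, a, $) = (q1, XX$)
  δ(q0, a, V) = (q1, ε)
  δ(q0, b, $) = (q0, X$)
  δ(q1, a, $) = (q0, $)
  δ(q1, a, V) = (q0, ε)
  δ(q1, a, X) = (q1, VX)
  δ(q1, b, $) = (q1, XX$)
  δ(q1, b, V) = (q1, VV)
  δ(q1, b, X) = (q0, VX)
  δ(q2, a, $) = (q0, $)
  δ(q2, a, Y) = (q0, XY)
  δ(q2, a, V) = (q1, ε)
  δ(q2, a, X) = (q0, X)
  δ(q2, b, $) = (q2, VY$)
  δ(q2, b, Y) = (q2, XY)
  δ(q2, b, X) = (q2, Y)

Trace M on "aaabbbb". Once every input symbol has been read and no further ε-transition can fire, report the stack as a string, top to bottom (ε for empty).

VVVVVX$

(q0, aaabbbb, $) ⊢ (q1, aabbbb, XX$) ⊢ (q1, abbbb, VXX$) ⊢ (q0, bbbb, XX$) ⊢ (q1, bbbb, VX$) ⊢ (q1, bbb, VVX$) ⊢ (q1, bb, VVVX$) ⊢ (q1, b, VVVVX$) ⊢ (q1, ε, VVVVVX$)
All input consumed in state q1 with stack VVVVVX$.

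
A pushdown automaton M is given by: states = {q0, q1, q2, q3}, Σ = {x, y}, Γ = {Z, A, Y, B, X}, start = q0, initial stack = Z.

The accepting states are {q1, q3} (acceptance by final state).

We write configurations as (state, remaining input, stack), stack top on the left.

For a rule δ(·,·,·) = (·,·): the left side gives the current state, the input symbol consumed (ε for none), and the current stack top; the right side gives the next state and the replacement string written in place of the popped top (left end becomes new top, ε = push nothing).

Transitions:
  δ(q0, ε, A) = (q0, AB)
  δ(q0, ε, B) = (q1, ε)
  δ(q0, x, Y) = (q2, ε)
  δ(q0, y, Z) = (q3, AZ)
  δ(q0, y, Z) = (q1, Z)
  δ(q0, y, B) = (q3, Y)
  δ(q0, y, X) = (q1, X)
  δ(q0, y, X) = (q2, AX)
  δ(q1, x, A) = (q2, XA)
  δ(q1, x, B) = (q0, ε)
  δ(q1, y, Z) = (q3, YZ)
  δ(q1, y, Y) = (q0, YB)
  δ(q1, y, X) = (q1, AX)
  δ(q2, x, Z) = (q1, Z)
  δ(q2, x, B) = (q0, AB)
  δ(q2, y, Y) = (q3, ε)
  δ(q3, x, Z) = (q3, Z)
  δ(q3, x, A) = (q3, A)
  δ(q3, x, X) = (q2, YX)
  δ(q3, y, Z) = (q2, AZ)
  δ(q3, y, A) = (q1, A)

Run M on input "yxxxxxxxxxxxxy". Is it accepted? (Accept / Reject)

One accepting computation: (q0, yxxxxxxxxxxxxy, Z) ⊢ (q3, xxxxxxxxxxxxy, AZ) ⊢ (q3, xxxxxxxxxxxy, AZ) ⊢ (q3, xxxxxxxxxxy, AZ) ⊢ (q3, xxxxxxxxxy, AZ) ⊢ (q3, xxxxxxxxy, AZ) ⊢ (q3, xxxxxxxy, AZ) ⊢ (q3, xxxxxxy, AZ) ⊢ (q3, xxxxxy, AZ) ⊢ (q3, xxxxy, AZ) ⊢ (q3, xxxy, AZ) ⊢ (q3, xxy, AZ) ⊢ (q3, xy, AZ) ⊢ (q3, y, AZ) ⊢ (q1, ε, AZ)
All input consumed and state q1 ∈ F.

Accept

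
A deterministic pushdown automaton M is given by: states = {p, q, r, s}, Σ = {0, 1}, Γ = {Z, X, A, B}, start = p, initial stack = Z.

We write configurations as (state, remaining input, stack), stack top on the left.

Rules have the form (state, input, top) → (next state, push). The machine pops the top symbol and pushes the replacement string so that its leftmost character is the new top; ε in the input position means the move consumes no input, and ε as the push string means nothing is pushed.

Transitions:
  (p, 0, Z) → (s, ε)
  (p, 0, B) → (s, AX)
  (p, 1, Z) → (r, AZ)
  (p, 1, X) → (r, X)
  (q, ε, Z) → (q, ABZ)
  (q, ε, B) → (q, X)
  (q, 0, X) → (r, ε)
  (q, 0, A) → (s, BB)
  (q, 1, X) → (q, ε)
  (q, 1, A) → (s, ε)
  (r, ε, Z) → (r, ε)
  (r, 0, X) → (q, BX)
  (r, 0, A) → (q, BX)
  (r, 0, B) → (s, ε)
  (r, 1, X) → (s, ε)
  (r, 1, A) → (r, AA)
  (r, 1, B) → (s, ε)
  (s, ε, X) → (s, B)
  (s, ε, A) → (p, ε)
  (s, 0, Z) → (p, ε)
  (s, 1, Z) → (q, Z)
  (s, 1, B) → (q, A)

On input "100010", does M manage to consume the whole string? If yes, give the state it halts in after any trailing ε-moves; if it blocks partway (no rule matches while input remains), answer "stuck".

r

(p, 100010, Z)
  read 1, top Z: go to r, push AZ → (r, 00010, AZ)
  read 0, top A: go to q, push BX → (q, 0010, BXZ)
  ε-move, top B: go to q, push X → (q, 0010, XXZ)
  read 0, top X: go to r, push ε → (r, 010, XZ)
  read 0, top X: go to q, push BX → (q, 10, BXZ)
  ε-move, top B: go to q, push X → (q, 10, XXZ)
  read 1, top X: go to q, push ε → (q, 0, XZ)
  read 0, top X: go to r, push ε → (r, ε, Z)
  ε-move, top Z: go to r, push ε → (r, ε, ε)
All input consumed; M is in state r.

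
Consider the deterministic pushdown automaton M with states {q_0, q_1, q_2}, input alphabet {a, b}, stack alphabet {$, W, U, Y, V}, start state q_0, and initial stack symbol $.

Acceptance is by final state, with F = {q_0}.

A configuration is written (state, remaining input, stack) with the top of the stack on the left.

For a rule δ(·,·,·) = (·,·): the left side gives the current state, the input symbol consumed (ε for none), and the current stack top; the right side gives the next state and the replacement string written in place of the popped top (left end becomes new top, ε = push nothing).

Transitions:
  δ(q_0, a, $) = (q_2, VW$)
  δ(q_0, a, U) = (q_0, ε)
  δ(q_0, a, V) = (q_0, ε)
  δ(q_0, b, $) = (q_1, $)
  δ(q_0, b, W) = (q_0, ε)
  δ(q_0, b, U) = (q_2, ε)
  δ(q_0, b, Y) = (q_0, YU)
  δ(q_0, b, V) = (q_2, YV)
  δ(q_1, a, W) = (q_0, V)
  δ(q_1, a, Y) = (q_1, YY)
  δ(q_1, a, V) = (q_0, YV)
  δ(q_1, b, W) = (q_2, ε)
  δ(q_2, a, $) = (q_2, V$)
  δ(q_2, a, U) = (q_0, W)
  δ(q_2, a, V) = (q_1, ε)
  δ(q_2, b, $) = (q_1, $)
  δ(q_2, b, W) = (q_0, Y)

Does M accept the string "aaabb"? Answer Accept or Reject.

(q_0, aaabb, $)
  read a, top $: go to q_2, push VW$ → (q_2, aabb, VW$)
  read a, top V: go to q_1, push ε → (q_1, abb, W$)
  read a, top W: go to q_0, push V → (q_0, bb, V$)
  read b, top V: go to q_2, push YV → (q_2, b, YV$)
No transition applies at (q_2, b, YV$); input not fully consumed.

Reject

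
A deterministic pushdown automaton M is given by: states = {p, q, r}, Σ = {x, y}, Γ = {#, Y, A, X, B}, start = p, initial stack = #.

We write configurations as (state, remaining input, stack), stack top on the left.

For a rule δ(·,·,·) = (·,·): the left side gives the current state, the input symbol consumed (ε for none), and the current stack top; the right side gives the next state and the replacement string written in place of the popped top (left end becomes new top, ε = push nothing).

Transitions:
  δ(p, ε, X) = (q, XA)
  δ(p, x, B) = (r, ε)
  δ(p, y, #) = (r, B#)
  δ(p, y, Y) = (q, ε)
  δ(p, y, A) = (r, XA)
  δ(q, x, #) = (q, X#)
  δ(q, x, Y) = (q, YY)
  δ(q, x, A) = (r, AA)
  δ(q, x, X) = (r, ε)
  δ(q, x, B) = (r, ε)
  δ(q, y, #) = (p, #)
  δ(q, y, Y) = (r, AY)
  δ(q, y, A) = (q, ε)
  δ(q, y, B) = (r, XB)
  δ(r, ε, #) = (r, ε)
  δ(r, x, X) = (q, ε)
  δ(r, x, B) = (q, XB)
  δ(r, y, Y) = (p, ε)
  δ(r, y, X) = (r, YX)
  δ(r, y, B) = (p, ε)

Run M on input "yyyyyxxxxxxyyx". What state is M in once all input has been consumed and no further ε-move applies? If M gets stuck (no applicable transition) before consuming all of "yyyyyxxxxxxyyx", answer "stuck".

q

(p, yyyyyxxxxxxyyx, #)
  read y, top #: go to r, push B# → (r, yyyyxxxxxxyyx, B#)
  read y, top B: go to p, push ε → (p, yyyxxxxxxyyx, #)
  read y, top #: go to r, push B# → (r, yyxxxxxxyyx, B#)
  read y, top B: go to p, push ε → (p, yxxxxxxyyx, #)
  read y, top #: go to r, push B# → (r, xxxxxxyyx, B#)
  read x, top B: go to q, push XB → (q, xxxxxyyx, XB#)
  read x, top X: go to r, push ε → (r, xxxxyyx, B#)
  read x, top B: go to q, push XB → (q, xxxyyx, XB#)
  read x, top X: go to r, push ε → (r, xxyyx, B#)
  read x, top B: go to q, push XB → (q, xyyx, XB#)
  read x, top X: go to r, push ε → (r, yyx, B#)
  read y, top B: go to p, push ε → (p, yx, #)
  read y, top #: go to r, push B# → (r, x, B#)
  read x, top B: go to q, push XB → (q, ε, XB#)
All input consumed; M is in state q.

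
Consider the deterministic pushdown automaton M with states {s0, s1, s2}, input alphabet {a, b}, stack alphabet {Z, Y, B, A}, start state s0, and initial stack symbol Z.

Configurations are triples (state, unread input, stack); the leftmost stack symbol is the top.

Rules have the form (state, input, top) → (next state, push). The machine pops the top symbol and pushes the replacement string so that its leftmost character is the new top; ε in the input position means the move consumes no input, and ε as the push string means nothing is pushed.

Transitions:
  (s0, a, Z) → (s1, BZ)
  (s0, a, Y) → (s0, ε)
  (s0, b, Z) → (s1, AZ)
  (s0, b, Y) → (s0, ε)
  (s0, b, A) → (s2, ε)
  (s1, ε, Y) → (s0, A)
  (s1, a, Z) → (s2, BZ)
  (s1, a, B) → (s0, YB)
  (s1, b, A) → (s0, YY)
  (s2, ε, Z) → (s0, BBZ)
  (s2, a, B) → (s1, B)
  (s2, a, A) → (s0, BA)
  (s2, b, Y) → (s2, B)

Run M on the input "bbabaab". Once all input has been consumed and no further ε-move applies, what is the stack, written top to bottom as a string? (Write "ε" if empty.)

BZ

(s0, bbabaab, Z) ⊢ (s1, babaab, AZ) ⊢ (s0, abaab, YYZ) ⊢ (s0, baab, YZ) ⊢ (s0, aab, Z) ⊢ (s1, ab, BZ) ⊢ (s0, b, YBZ) ⊢ (s0, ε, BZ)
All input consumed in state s0 with stack BZ.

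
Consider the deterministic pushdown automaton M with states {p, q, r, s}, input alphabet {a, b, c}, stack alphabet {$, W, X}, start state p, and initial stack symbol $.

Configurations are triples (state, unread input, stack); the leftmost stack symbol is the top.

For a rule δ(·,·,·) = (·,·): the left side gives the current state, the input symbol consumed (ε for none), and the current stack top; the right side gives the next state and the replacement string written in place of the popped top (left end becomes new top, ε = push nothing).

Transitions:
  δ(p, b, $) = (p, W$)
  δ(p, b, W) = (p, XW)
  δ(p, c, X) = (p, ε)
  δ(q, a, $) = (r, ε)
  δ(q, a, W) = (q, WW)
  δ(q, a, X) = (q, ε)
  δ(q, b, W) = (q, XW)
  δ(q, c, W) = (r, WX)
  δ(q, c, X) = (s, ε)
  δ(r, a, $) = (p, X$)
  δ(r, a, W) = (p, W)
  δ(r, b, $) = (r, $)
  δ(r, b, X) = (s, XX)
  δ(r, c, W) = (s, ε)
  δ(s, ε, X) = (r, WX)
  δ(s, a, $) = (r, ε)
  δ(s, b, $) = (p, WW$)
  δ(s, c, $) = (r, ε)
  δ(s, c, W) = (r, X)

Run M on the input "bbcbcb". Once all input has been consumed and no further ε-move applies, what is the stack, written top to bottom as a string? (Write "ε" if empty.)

(p, bbcbcb, $) ⊢ (p, bcbcb, W$) ⊢ (p, cbcb, XW$) ⊢ (p, bcb, W$) ⊢ (p, cb, XW$) ⊢ (p, b, W$) ⊢ (p, ε, XW$)
All input consumed in state p with stack XW$.

XW$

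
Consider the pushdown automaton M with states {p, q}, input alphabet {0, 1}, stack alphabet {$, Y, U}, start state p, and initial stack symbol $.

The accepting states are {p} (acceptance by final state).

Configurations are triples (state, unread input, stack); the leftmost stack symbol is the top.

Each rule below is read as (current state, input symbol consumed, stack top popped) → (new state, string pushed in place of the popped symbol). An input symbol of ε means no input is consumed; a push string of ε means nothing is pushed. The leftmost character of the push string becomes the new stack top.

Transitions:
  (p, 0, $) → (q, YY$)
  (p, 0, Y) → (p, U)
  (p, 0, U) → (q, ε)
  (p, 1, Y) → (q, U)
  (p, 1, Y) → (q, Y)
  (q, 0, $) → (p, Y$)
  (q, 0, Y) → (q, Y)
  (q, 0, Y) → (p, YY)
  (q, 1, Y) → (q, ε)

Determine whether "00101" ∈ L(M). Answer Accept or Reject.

Reject

No computation consumes all input and reaches a final state.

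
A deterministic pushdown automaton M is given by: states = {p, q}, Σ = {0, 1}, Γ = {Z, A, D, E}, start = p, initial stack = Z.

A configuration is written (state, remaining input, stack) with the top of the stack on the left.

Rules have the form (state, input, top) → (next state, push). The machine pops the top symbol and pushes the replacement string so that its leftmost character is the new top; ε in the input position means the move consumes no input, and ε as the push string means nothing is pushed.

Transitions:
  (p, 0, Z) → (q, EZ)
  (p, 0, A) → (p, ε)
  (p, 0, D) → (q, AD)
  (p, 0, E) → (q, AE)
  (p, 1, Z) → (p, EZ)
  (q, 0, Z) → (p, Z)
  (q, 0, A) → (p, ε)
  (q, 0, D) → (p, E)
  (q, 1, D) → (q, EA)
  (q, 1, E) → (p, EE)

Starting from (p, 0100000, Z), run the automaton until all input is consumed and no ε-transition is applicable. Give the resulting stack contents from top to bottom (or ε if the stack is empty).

AEEZ

(p, 0100000, Z) ⊢ (q, 100000, EZ) ⊢ (p, 00000, EEZ) ⊢ (q, 0000, AEEZ) ⊢ (p, 000, EEZ) ⊢ (q, 00, AEEZ) ⊢ (p, 0, EEZ) ⊢ (q, ε, AEEZ)
All input consumed in state q with stack AEEZ.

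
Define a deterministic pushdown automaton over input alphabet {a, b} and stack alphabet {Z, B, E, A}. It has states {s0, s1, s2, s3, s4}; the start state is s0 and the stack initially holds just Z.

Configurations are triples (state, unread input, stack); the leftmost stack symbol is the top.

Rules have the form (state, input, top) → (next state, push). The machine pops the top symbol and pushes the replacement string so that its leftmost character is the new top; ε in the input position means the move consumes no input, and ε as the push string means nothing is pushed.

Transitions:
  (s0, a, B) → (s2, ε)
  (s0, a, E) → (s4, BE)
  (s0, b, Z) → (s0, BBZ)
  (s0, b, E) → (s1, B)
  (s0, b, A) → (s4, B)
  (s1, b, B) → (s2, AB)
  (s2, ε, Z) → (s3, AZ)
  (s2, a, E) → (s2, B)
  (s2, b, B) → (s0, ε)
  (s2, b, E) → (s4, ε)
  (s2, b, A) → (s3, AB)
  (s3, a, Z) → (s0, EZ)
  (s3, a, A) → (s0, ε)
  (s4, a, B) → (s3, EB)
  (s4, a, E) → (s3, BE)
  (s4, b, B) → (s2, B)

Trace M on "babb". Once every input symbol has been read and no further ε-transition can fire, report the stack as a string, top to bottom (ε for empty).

(s0, babb, Z)
  read b, top Z: go to s0, push BBZ → (s0, abb, BBZ)
  read a, top B: go to s2, push ε → (s2, bb, BZ)
  read b, top B: go to s0, push ε → (s0, b, Z)
  read b, top Z: go to s0, push BBZ → (s0, ε, BBZ)
All input consumed in state s0 with stack BBZ.

BBZ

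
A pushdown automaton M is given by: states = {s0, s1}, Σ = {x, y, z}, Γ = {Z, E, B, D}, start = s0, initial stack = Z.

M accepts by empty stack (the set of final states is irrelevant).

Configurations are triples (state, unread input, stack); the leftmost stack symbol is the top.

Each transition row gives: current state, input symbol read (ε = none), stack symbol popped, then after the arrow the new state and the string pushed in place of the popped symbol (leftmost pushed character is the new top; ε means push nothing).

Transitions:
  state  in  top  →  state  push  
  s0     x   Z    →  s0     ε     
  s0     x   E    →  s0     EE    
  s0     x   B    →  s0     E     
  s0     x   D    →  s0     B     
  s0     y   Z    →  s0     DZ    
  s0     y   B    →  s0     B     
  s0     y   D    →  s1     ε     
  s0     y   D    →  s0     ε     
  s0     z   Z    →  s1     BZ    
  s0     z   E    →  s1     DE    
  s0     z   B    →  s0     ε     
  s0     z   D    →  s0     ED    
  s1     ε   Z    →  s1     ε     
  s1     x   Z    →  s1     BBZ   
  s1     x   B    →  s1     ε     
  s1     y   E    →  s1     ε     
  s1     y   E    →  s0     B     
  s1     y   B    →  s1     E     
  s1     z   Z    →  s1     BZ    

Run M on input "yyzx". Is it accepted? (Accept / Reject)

Accept

One accepting computation: (s0, yyzx, Z) ⊢ (s0, yzx, DZ) ⊢ (s1, zx, Z) ⊢ (s1, x, BZ) ⊢ (s1, ε, Z) ⊢ (s1, ε, ε)
All input consumed and the stack is empty.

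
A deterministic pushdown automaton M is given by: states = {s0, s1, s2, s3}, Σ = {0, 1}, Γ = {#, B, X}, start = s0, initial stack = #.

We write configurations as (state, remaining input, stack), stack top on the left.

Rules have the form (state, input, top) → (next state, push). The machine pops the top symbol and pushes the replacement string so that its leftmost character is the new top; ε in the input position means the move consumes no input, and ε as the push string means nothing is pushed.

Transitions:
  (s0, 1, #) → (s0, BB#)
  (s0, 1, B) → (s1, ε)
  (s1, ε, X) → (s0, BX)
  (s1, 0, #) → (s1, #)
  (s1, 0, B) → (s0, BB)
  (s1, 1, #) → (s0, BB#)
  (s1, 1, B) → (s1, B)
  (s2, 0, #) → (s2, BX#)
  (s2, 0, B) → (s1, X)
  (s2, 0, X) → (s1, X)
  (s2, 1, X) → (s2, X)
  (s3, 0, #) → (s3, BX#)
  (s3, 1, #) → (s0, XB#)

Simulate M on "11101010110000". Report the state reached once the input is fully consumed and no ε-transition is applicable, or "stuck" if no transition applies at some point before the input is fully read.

stuck

(s0, 11101010110000, #) ⊢ (s0, 1101010110000, BB#) ⊢ (s1, 101010110000, B#) ⊢ (s1, 01010110000, B#) ⊢ (s0, 1010110000, BB#) ⊢ (s1, 010110000, B#) ⊢ (s0, 10110000, BB#) ⊢ (s1, 0110000, B#) ⊢ (s0, 110000, BB#) ⊢ (s1, 10000, B#) ⊢ (s1, 0000, B#) ⊢ (s0, 000, BB#)
No transition for (s0, 0, top B); M blocks with input 000 remaining.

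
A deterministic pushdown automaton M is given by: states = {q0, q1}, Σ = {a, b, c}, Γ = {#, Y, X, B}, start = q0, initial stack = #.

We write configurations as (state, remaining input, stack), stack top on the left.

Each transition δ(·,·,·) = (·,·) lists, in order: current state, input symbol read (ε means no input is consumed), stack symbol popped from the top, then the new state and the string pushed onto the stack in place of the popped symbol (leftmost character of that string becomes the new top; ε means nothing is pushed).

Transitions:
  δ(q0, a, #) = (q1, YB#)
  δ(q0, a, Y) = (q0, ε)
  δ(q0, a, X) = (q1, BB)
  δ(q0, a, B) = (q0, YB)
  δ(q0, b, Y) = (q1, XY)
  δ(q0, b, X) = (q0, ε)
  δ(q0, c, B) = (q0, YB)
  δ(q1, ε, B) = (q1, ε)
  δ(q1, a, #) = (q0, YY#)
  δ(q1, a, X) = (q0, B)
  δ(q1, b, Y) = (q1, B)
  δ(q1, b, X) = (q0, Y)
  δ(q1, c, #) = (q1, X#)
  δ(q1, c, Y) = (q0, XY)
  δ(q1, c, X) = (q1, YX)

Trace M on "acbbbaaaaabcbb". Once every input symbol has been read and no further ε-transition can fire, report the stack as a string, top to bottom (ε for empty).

YYB#

(q0, acbbbaaaaabcbb, #)
  read a, top #: go to q1, push YB# → (q1, cbbbaaaaabcbb, YB#)
  read c, top Y: go to q0, push XY → (q0, bbbaaaaabcbb, XYB#)
  read b, top X: go to q0, push ε → (q0, bbaaaaabcbb, YB#)
  read b, top Y: go to q1, push XY → (q1, baaaaabcbb, XYB#)
  read b, top X: go to q0, push Y → (q0, aaaaabcbb, YYB#)
  read a, top Y: go to q0, push ε → (q0, aaaabcbb, YB#)
  read a, top Y: go to q0, push ε → (q0, aaabcbb, B#)
  read a, top B: go to q0, push YB → (q0, aabcbb, YB#)
  read a, top Y: go to q0, push ε → (q0, abcbb, B#)
  read a, top B: go to q0, push YB → (q0, bcbb, YB#)
  read b, top Y: go to q1, push XY → (q1, cbb, XYB#)
  read c, top X: go to q1, push YX → (q1, bb, YXYB#)
  read b, top Y: go to q1, push B → (q1, b, BXYB#)
  ε-move, top B: go to q1, push ε → (q1, b, XYB#)
  read b, top X: go to q0, push Y → (q0, ε, YYB#)
All input consumed in state q0 with stack YYB#.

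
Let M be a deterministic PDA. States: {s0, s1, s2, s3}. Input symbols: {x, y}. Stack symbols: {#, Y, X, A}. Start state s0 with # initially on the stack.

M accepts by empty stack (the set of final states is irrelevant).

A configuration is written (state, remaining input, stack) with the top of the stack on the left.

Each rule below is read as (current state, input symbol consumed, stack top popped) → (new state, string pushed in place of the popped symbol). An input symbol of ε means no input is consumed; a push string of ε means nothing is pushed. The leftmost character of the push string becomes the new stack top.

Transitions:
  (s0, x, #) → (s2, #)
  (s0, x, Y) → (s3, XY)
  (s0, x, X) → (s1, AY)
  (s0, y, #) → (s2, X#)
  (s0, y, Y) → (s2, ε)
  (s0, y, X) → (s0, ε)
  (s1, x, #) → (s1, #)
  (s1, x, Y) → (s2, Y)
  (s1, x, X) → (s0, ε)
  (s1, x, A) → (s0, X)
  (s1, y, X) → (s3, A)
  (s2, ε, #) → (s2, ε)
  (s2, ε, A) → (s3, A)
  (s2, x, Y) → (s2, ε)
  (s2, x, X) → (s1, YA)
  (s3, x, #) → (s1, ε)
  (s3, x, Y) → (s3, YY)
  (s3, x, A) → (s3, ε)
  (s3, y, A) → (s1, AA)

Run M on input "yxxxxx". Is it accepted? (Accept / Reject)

Accept

(s0, yxxxxx, #) ⊢ (s2, xxxxx, X#) ⊢ (s1, xxxx, YA#) ⊢ (s2, xxx, YA#) ⊢ (s2, xx, A#) ⊢ (s3, xx, A#) ⊢ (s3, x, #) ⊢ (s1, ε, ε)
All input consumed and the stack is empty.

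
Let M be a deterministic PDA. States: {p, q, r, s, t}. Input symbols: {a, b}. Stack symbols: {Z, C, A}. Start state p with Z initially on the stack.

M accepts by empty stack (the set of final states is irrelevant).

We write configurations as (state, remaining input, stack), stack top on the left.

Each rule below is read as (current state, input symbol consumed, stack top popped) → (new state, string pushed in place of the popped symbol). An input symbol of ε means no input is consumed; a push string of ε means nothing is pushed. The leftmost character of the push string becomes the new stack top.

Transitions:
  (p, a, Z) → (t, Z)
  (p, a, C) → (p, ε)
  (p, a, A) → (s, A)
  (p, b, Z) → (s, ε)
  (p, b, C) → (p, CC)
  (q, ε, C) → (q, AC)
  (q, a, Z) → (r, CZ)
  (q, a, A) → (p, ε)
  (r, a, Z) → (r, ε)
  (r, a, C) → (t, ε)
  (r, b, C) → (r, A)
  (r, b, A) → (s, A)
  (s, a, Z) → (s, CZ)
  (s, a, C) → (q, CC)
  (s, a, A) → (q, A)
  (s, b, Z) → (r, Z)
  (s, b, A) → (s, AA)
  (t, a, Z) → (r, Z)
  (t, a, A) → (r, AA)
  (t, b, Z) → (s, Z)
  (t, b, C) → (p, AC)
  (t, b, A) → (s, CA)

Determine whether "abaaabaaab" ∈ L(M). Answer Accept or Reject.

(p, abaaabaaab, Z)
  read a, top Z: go to t, push Z → (t, baaabaaab, Z)
  read b, top Z: go to s, push Z → (s, aaabaaab, Z)
  read a, top Z: go to s, push CZ → (s, aabaaab, CZ)
  read a, top C: go to q, push CC → (q, abaaab, CCZ)
  ε-move, top C: go to q, push AC → (q, abaaab, ACCZ)
  read a, top A: go to p, push ε → (p, baaab, CCZ)
  read b, top C: go to p, push CC → (p, aaab, CCCZ)
  read a, top C: go to p, push ε → (p, aab, CCZ)
  read a, top C: go to p, push ε → (p, ab, CZ)
  read a, top C: go to p, push ε → (p, b, Z)
  read b, top Z: go to s, push ε → (s, ε, ε)
All input consumed and the stack is empty.

Accept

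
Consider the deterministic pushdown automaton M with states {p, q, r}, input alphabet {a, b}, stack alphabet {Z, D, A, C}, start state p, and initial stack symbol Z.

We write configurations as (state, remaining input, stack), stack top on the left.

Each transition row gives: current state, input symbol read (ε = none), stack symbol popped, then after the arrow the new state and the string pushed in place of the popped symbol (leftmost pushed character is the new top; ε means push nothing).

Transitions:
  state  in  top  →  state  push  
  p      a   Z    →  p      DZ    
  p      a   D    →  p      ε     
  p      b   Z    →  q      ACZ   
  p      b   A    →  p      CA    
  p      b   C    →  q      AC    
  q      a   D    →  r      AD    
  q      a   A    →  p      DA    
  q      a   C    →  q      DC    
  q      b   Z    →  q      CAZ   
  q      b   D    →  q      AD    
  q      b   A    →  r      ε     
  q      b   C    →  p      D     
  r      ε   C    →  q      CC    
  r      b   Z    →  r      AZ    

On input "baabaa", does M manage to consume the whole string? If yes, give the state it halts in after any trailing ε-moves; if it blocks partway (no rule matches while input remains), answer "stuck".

(p, baabaa, Z)
  read b, top Z: go to q, push ACZ → (q, aabaa, ACZ)
  read a, top A: go to p, push DA → (p, abaa, DACZ)
  read a, top D: go to p, push ε → (p, baa, ACZ)
  read b, top A: go to p, push CA → (p, aa, CACZ)
No transition for (p, a, top C); M blocks with input aa remaining.

stuck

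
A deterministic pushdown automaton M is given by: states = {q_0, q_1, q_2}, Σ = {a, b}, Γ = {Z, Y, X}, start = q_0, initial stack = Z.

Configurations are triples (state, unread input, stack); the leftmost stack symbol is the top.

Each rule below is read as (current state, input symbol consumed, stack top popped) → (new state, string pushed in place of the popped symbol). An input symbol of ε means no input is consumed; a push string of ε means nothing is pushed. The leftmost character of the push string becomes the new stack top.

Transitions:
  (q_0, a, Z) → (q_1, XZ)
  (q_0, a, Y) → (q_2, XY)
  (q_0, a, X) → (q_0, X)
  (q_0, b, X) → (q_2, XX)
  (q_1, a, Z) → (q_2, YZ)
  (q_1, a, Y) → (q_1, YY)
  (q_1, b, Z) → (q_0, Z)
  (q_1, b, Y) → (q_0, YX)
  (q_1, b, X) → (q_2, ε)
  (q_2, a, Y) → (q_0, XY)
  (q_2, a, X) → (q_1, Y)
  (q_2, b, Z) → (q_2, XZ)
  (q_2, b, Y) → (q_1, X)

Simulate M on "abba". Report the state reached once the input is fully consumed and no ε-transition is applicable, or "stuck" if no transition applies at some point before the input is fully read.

q_1

(q_0, abba, Z)
  read a, top Z: go to q_1, push XZ → (q_1, bba, XZ)
  read b, top X: go to q_2, push ε → (q_2, ba, Z)
  read b, top Z: go to q_2, push XZ → (q_2, a, XZ)
  read a, top X: go to q_1, push Y → (q_1, ε, YZ)
All input consumed; M is in state q_1.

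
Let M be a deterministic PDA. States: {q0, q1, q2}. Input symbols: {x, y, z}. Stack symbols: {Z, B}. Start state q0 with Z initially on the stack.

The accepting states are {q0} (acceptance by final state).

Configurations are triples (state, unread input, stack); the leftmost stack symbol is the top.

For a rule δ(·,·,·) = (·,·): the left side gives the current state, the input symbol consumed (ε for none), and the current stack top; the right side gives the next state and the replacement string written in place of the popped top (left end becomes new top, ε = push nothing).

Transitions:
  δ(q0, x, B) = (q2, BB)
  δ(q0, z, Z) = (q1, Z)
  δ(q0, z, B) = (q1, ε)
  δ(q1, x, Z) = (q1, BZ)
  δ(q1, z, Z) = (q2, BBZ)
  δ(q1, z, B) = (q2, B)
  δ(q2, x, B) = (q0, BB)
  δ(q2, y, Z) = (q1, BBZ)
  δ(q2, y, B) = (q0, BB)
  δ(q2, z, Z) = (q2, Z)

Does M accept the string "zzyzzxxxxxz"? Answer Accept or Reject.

Reject

(q0, zzyzzxxxxxz, Z) ⊢ (q1, zyzzxxxxxz, Z) ⊢ (q2, yzzxxxxxz, BBZ) ⊢ (q0, zzxxxxxz, BBBZ) ⊢ (q1, zxxxxxz, BBZ) ⊢ (q2, xxxxxz, BBZ) ⊢ (q0, xxxxz, BBBZ) ⊢ (q2, xxxz, BBBBZ) ⊢ (q0, xxz, BBBBBZ) ⊢ (q2, xz, BBBBBBZ) ⊢ (q0, z, BBBBBBBZ) ⊢ (q1, ε, BBBBBBZ)
All input consumed; state q1 ∉ F and no further ε-move applies.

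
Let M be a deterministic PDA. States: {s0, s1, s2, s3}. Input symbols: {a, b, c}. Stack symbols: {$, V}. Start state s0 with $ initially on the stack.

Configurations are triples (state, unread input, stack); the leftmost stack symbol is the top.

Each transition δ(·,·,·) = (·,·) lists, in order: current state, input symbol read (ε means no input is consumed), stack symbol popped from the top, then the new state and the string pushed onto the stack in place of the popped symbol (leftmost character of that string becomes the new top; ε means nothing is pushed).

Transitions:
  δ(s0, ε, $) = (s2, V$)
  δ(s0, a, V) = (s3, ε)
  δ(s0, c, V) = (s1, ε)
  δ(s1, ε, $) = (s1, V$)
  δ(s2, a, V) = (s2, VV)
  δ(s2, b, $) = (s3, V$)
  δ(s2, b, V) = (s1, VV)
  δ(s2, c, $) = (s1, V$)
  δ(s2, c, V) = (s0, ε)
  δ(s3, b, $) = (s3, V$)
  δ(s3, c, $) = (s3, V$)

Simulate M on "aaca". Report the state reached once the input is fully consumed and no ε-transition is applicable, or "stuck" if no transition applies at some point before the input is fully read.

(s0, aaca, $)
  ε-move, top $: go to s2, push V$ → (s2, aaca, V$)
  read a, top V: go to s2, push VV → (s2, aca, VV$)
  read a, top V: go to s2, push VV → (s2, ca, VVV$)
  read c, top V: go to s0, push ε → (s0, a, VV$)
  read a, top V: go to s3, push ε → (s3, ε, V$)
All input consumed; M is in state s3.

s3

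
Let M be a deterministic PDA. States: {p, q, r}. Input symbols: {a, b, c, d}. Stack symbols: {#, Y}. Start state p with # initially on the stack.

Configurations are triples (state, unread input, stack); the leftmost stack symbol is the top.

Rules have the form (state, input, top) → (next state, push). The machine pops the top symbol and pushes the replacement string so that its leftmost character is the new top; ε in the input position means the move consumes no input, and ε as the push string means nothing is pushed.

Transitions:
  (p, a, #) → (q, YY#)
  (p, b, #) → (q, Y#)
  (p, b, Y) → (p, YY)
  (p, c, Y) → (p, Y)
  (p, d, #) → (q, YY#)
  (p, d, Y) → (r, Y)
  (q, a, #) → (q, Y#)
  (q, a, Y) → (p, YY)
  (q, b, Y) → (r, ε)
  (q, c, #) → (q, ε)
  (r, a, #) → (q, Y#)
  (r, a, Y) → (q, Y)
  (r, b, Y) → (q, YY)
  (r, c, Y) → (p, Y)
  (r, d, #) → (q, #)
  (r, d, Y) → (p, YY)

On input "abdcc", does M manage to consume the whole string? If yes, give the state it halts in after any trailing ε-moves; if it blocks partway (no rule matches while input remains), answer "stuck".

p

(p, abdcc, #)
  read a, top #: go to q, push YY# → (q, bdcc, YY#)
  read b, top Y: go to r, push ε → (r, dcc, Y#)
  read d, top Y: go to p, push YY → (p, cc, YY#)
  read c, top Y: go to p, push Y → (p, c, YY#)
  read c, top Y: go to p, push Y → (p, ε, YY#)
All input consumed; M is in state p.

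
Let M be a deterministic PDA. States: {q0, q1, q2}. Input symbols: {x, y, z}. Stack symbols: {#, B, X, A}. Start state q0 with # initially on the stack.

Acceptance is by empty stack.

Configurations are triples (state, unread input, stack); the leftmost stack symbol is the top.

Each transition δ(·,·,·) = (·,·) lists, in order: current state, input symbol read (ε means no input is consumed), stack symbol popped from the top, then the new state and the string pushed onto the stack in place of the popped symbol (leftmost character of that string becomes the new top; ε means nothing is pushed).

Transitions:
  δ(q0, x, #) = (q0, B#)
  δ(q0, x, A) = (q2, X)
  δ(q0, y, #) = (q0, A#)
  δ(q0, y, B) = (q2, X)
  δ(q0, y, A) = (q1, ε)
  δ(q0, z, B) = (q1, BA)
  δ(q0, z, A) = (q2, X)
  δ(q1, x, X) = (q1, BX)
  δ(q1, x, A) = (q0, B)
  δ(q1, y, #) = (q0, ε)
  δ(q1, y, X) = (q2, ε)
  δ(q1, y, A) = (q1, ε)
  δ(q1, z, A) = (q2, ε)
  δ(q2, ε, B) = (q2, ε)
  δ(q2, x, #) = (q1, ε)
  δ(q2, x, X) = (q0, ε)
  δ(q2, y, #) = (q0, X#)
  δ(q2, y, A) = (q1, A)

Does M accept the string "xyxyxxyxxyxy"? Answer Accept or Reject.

(q0, xyxyxxyxxyxy, #)
  read x, top #: go to q0, push B# → (q0, yxyxxyxxyxy, B#)
  read y, top B: go to q2, push X → (q2, xyxxyxxyxy, X#)
  read x, top X: go to q0, push ε → (q0, yxxyxxyxy, #)
  read y, top #: go to q0, push A# → (q0, xxyxxyxy, A#)
  read x, top A: go to q2, push X → (q2, xyxxyxy, X#)
  read x, top X: go to q0, push ε → (q0, yxxyxy, #)
  read y, top #: go to q0, push A# → (q0, xxyxy, A#)
  read x, top A: go to q2, push X → (q2, xyxy, X#)
  read x, top X: go to q0, push ε → (q0, yxy, #)
  read y, top #: go to q0, push A# → (q0, xy, A#)
  read x, top A: go to q2, push X → (q2, y, X#)
No transition applies at (q2, y, X#); input not fully consumed.

Reject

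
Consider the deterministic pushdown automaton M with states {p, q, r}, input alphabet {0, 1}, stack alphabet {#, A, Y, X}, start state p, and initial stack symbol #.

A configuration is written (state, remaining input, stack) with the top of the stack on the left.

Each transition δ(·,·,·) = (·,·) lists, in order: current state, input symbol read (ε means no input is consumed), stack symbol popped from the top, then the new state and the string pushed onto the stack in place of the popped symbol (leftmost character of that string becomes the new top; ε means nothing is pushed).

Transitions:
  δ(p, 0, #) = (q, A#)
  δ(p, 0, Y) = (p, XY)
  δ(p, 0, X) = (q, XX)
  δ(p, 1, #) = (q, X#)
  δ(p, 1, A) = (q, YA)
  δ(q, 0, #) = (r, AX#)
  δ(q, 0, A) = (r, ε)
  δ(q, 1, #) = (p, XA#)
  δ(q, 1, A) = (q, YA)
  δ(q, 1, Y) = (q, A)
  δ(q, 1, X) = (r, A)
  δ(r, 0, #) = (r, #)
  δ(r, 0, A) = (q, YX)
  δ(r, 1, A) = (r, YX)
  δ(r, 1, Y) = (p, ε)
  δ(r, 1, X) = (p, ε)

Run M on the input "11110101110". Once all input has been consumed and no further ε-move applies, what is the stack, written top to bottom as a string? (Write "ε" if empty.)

AXX#

(p, 11110101110, #)
  read 1, top #: go to q, push X# → (q, 1110101110, X#)
  read 1, top X: go to r, push A → (r, 110101110, A#)
  read 1, top A: go to r, push YX → (r, 10101110, YX#)
  read 1, top Y: go to p, push ε → (p, 0101110, X#)
  read 0, top X: go to q, push XX → (q, 101110, XX#)
  read 1, top X: go to r, push A → (r, 01110, AX#)
  read 0, top A: go to q, push YX → (q, 1110, YXX#)
  read 1, top Y: go to q, push A → (q, 110, AXX#)
  read 1, top A: go to q, push YA → (q, 10, YAXX#)
  read 1, top Y: go to q, push A → (q, 0, AAXX#)
  read 0, top A: go to r, push ε → (r, ε, AXX#)
All input consumed in state r with stack AXX#.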